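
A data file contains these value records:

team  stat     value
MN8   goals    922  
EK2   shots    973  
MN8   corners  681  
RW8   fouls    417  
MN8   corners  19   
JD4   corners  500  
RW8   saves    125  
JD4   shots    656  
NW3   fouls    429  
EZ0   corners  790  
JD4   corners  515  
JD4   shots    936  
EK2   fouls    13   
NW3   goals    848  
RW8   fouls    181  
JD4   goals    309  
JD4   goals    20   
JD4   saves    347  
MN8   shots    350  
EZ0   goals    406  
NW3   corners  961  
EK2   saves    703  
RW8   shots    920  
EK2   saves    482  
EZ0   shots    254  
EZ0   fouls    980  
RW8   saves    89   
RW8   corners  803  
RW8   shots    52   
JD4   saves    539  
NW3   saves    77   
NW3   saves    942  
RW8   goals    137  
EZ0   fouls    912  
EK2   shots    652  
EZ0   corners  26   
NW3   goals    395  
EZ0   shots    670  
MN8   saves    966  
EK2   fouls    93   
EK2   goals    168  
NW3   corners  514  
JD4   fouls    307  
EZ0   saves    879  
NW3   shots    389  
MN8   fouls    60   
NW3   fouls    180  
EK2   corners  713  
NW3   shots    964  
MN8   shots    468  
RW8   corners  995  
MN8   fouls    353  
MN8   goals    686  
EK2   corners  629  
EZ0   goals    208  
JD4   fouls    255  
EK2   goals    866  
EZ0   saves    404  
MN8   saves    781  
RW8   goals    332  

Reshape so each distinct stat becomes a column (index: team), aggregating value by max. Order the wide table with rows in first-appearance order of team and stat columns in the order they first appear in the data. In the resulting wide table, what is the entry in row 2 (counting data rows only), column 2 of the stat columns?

With rows in first-appearance order of team, row 2 is team=EK2. stat columns in first-appearance order: goals, shots, corners, fouls, saves; column 2 is shots.
Long rows with team=EK2, stat=shots: max(973, 652) = 973.

973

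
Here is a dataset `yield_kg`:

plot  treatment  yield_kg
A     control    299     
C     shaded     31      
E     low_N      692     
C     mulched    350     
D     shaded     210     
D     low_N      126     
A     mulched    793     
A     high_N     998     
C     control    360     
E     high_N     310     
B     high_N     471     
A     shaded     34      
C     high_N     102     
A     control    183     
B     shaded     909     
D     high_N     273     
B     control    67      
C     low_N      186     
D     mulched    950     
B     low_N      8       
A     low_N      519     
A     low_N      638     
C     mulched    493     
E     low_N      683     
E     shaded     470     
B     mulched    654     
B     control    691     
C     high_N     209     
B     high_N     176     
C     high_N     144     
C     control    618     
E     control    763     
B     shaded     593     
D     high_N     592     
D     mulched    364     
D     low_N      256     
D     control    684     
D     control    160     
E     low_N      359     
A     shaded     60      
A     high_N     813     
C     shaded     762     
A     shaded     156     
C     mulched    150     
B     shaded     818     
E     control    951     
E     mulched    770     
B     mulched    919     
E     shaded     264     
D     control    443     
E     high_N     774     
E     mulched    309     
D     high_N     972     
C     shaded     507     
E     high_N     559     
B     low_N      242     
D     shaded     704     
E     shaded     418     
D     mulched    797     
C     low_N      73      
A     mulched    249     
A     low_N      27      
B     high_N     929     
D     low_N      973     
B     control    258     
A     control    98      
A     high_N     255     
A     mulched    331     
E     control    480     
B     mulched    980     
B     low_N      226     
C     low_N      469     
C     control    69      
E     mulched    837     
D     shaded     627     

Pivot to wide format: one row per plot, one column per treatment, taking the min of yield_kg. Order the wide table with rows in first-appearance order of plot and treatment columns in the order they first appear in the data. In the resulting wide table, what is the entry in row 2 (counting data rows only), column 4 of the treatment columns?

With rows in first-appearance order of plot, row 2 is plot=C. treatment columns in first-appearance order: control, shaded, low_N, mulched, high_N; column 4 is mulched.
Long rows with plot=C, treatment=mulched: min(350, 493, 150) = 150.

150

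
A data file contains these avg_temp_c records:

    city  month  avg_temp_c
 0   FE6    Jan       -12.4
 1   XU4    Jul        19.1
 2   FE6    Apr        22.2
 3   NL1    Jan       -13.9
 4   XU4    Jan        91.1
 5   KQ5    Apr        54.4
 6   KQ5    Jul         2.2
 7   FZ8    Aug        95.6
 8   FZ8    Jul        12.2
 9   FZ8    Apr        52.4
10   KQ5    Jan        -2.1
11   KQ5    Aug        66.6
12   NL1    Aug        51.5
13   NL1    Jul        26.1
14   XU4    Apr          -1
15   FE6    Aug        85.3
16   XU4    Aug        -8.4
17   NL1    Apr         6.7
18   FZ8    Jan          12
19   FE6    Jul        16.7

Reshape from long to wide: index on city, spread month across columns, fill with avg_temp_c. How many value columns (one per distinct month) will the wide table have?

4 distinct month values: Jan, Aug, Jul, Apr.

4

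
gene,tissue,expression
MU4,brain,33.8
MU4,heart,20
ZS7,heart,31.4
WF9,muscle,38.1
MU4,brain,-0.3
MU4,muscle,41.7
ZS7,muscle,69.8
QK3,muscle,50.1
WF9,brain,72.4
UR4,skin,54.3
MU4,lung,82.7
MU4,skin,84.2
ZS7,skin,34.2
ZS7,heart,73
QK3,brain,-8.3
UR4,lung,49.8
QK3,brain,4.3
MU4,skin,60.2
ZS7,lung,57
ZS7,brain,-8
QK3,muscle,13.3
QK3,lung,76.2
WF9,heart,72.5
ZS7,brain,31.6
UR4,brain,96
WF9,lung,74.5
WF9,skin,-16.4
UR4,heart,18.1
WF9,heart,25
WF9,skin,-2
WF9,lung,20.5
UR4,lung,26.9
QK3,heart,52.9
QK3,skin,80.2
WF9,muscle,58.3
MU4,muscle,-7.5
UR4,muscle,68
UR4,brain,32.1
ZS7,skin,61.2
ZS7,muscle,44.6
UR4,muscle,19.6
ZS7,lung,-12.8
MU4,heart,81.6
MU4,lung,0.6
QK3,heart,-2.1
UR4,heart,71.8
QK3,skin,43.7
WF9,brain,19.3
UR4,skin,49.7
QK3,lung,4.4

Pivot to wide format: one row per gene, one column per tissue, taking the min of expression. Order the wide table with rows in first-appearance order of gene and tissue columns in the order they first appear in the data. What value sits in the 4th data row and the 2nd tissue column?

With rows in first-appearance order of gene, row 4 is gene=QK3. tissue columns in first-appearance order: brain, heart, muscle, skin, lung; column 2 is heart.
Long rows with gene=QK3, tissue=heart: min(52.9, -2.1) = -2.1.

-2.1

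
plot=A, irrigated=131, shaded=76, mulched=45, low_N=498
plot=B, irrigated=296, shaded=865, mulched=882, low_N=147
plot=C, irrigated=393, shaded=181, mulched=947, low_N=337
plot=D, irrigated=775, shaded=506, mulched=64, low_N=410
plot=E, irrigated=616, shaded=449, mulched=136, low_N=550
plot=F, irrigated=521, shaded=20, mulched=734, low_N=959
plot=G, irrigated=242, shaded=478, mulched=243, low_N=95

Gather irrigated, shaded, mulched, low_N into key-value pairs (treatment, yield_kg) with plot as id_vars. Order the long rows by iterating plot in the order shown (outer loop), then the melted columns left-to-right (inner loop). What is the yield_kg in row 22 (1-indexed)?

28 rows total (7 × 4). Row 22: index ⌊(22-1)/4⌋ = 5 into plot → F; (22-1) mod 4 = 1 into the melted columns → shaded.
So row 22 is (F, shaded, 20); yield_kg = 20.

20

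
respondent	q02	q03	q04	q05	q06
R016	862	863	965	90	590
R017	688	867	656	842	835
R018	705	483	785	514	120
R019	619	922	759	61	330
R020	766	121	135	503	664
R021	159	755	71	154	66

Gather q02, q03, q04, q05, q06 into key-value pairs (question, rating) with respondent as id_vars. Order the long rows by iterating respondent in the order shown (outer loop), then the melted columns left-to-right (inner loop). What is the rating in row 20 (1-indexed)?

30 rows total (6 × 5). Row 20: index ⌊(20-1)/5⌋ = 3 into respondent → R019; (20-1) mod 5 = 4 into the melted columns → q06.
So row 20 is (R019, q06, 330); rating = 330.

330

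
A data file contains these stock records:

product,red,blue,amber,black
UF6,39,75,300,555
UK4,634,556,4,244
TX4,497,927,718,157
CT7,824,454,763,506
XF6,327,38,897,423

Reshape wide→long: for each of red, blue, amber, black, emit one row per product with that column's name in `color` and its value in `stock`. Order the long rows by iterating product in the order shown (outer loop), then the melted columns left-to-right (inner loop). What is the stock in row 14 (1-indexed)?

454

20 rows total (5 × 4). Row 14: index ⌊(14-1)/4⌋ = 3 into product → CT7; (14-1) mod 4 = 1 into the melted columns → blue.
So row 14 is (CT7, blue, 454); stock = 454.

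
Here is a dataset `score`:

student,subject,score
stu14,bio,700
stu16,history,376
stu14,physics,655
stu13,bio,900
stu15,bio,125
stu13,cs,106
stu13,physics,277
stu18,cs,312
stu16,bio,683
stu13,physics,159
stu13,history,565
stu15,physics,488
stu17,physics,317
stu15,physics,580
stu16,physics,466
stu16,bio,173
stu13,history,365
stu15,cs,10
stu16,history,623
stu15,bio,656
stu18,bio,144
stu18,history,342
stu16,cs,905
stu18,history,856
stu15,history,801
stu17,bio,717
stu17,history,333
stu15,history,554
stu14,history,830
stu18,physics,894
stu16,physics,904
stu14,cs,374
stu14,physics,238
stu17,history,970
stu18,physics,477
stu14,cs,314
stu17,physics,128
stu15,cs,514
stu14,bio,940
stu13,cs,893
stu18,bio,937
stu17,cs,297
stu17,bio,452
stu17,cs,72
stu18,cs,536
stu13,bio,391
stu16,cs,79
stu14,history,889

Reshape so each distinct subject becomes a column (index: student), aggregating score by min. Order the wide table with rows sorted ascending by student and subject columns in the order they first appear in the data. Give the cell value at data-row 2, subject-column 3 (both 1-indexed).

With rows sorted ascending by student, row 2 is student=stu14. subject columns in first-appearance order: bio, history, physics, cs; column 3 is physics.
Long rows with student=stu14, subject=physics: min(655, 238) = 238.

238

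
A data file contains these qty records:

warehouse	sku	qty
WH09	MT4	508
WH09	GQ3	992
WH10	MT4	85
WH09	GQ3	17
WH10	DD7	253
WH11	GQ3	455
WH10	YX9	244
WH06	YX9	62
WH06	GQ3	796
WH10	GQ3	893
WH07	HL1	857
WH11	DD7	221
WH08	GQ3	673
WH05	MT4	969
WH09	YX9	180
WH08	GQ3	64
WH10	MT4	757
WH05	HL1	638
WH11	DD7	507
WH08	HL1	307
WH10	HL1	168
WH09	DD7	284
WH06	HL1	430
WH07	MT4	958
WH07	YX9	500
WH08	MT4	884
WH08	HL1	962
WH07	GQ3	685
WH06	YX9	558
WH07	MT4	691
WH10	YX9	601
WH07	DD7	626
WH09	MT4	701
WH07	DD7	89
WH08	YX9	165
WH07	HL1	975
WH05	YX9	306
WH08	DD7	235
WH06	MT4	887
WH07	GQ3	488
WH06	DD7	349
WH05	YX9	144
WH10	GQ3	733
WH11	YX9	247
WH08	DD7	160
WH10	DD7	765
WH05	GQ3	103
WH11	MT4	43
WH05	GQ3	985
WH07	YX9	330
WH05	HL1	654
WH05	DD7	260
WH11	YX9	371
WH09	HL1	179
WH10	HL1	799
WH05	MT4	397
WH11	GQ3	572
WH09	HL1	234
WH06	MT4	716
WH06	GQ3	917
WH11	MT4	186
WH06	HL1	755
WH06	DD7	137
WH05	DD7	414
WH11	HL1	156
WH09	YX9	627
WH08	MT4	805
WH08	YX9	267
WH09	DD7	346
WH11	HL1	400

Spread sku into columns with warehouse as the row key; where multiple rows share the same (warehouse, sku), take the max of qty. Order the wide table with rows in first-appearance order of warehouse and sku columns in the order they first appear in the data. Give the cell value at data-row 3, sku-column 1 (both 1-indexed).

186

With rows in first-appearance order of warehouse, row 3 is warehouse=WH11. sku columns in first-appearance order: MT4, GQ3, DD7, YX9, HL1; column 1 is MT4.
Long rows with warehouse=WH11, sku=MT4: max(43, 186) = 186.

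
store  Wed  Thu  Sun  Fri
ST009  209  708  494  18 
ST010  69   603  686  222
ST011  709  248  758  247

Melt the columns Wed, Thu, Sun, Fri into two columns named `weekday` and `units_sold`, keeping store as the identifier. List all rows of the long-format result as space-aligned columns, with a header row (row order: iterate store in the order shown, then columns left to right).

store  weekday  units_sold
ST009  Wed      209       
ST009  Thu      708       
ST009  Sun      494       
ST009  Fri      18        
ST010  Wed      69        
ST010  Thu      603       
ST010  Sun      686       
ST010  Fri      222       
ST011  Wed      709       
ST011  Thu      248       
ST011  Sun      758       
ST011  Fri      247       

Each (store, column) pair becomes one row: 3 × 4 = 12 rows.
For example, (ST009, Wed) → units_sold=209.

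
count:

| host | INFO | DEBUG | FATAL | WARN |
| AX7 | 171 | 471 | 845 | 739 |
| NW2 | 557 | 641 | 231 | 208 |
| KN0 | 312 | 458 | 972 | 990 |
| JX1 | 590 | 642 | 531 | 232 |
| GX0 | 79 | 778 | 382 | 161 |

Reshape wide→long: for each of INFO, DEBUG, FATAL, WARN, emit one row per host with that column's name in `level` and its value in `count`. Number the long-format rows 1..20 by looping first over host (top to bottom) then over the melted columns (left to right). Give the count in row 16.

20 rows total (5 × 4). Row 16: index ⌊(16-1)/4⌋ = 3 into host → JX1; (16-1) mod 4 = 3 into the melted columns → WARN.
So row 16 is (JX1, WARN, 232); count = 232.

232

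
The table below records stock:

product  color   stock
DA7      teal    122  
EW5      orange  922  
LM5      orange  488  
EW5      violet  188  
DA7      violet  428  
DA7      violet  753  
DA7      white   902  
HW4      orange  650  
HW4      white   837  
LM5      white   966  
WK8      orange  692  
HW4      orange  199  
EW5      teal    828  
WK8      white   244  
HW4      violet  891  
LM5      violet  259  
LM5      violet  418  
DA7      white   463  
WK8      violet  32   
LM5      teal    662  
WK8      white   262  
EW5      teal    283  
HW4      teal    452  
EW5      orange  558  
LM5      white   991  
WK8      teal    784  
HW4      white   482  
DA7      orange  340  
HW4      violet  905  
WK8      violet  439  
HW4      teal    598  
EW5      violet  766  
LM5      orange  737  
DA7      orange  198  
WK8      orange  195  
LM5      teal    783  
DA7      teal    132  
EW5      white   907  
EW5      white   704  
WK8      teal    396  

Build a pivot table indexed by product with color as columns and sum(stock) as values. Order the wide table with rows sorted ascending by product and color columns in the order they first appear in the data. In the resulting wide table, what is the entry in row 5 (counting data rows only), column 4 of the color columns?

506

With rows sorted ascending by product, row 5 is product=WK8. color columns in first-appearance order: teal, orange, violet, white; column 4 is white.
Long rows with product=WK8, color=white: 244 + 262 = 506.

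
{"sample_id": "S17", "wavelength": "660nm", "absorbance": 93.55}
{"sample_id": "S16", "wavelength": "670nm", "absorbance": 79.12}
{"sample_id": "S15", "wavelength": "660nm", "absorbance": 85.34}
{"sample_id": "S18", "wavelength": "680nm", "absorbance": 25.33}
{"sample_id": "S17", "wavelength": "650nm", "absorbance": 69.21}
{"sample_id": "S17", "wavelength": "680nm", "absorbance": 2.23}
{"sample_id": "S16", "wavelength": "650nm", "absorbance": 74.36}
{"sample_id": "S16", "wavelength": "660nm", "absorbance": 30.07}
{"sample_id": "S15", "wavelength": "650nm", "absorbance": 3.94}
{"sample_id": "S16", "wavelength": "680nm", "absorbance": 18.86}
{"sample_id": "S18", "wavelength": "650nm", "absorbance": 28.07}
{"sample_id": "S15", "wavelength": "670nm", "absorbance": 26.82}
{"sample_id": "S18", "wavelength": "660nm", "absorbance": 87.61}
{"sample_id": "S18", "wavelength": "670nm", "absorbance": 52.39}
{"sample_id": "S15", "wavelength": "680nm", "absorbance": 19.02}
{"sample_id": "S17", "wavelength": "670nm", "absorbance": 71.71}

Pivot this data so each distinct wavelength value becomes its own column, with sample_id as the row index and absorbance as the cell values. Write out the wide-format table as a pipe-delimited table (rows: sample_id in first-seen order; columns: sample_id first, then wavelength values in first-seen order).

| sample_id | 660nm | 670nm | 680nm | 650nm |
| S17 | 93.55 | 71.71 | 2.23 | 69.21 |
| S16 | 30.07 | 79.12 | 18.86 | 74.36 |
| S15 | 85.34 | 26.82 | 19.02 | 3.94 |
| S18 | 87.61 | 52.39 | 25.33 | 28.07 |

Columns: sample_id plus the 4 distinct wavelength values (660nm, 670nm, 680nm, 650nm).
For example, row S17 column 660nm takes absorbance=93.55 from the long row (S17, 660nm).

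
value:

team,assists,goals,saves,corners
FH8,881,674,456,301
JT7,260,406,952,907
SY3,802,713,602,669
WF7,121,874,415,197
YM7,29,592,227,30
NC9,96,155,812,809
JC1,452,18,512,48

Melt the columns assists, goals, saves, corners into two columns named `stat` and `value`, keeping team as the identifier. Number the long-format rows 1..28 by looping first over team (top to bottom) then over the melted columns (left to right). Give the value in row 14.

28 rows total (7 × 4). Row 14: index ⌊(14-1)/4⌋ = 3 into team → WF7; (14-1) mod 4 = 1 into the melted columns → goals.
So row 14 is (WF7, goals, 874); value = 874.

874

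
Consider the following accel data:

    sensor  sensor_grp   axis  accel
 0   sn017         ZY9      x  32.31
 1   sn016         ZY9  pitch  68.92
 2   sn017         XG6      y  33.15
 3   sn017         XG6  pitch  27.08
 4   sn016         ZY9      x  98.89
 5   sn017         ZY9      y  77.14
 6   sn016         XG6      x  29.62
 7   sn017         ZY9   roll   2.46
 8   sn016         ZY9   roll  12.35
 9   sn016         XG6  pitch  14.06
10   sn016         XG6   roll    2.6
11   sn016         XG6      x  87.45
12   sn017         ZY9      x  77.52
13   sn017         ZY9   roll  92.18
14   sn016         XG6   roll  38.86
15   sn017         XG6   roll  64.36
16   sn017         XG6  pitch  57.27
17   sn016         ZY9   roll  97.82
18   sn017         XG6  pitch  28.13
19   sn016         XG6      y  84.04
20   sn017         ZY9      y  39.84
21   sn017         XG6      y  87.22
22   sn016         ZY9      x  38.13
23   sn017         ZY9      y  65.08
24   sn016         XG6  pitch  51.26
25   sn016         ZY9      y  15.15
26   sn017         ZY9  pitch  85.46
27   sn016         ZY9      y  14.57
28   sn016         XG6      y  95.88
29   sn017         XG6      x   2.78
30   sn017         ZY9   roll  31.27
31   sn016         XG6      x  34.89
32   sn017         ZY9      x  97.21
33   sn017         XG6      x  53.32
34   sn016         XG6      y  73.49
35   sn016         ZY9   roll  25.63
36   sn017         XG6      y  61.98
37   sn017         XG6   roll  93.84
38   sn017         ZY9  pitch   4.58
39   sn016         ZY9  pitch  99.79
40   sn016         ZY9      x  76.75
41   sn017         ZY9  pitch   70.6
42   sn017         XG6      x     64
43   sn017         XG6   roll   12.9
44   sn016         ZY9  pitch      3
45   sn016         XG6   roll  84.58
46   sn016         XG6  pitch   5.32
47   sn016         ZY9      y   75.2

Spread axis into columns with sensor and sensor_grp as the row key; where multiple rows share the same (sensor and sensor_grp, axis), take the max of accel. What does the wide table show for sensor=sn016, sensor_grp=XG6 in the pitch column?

51.26

Rows with sensor=sn016, sensor_grp=XG6 and axis=pitch: accel values are 14.06, 51.26, 5.32.
max(14.06, 51.26, 5.32) = 51.26.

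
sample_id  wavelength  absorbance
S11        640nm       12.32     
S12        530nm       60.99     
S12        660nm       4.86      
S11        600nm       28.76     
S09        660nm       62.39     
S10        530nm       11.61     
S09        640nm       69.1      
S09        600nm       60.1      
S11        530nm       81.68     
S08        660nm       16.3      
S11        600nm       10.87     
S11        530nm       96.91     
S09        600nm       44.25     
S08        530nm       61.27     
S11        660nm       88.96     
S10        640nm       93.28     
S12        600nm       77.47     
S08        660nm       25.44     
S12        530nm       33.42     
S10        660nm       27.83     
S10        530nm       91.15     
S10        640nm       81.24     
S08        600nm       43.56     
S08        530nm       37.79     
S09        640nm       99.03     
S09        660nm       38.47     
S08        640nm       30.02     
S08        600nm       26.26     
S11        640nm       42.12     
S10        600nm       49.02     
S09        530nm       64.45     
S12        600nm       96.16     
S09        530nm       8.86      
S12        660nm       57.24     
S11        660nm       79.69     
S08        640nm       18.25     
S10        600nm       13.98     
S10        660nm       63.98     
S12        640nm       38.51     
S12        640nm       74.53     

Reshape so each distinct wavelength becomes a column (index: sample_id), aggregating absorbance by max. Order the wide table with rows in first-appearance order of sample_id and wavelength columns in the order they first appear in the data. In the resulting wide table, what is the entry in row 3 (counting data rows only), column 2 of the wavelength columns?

64.45

With rows in first-appearance order of sample_id, row 3 is sample_id=S09. wavelength columns in first-appearance order: 640nm, 530nm, 660nm, 600nm; column 2 is 530nm.
Long rows with sample_id=S09, wavelength=530nm: max(64.45, 8.86) = 64.45.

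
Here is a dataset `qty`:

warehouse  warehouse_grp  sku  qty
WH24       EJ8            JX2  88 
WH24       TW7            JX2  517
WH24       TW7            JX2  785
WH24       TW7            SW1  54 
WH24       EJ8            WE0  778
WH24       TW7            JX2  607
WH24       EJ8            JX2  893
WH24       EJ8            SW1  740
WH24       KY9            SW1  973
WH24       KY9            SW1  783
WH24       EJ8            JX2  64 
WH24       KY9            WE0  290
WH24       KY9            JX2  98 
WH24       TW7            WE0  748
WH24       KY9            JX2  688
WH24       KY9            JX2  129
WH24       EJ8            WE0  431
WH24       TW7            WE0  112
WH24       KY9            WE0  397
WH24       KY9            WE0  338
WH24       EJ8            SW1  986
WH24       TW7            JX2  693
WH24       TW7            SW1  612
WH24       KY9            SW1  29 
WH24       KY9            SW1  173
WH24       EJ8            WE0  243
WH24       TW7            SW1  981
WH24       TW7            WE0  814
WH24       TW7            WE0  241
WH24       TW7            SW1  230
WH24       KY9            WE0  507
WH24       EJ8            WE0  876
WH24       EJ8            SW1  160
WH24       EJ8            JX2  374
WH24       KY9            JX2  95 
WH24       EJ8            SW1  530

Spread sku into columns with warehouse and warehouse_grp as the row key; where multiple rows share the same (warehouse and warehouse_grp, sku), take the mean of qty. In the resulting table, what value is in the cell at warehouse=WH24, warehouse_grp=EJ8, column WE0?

582

Rows with warehouse=WH24, warehouse_grp=EJ8 and sku=WE0: qty values are 778, 431, 243, 876.
(778 + 431 + 243 + 876) / 4 = 582.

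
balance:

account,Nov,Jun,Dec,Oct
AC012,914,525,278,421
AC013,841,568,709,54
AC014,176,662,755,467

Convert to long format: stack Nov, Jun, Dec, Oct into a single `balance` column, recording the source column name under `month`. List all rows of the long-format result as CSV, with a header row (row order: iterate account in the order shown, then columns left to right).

account,month,balance
AC012,Nov,914
AC012,Jun,525
AC012,Dec,278
AC012,Oct,421
AC013,Nov,841
AC013,Jun,568
AC013,Dec,709
AC013,Oct,54
AC014,Nov,176
AC014,Jun,662
AC014,Dec,755
AC014,Oct,467

Each (account, column) pair becomes one row: 3 × 4 = 12 rows.
For example, (AC012, Nov) → balance=914.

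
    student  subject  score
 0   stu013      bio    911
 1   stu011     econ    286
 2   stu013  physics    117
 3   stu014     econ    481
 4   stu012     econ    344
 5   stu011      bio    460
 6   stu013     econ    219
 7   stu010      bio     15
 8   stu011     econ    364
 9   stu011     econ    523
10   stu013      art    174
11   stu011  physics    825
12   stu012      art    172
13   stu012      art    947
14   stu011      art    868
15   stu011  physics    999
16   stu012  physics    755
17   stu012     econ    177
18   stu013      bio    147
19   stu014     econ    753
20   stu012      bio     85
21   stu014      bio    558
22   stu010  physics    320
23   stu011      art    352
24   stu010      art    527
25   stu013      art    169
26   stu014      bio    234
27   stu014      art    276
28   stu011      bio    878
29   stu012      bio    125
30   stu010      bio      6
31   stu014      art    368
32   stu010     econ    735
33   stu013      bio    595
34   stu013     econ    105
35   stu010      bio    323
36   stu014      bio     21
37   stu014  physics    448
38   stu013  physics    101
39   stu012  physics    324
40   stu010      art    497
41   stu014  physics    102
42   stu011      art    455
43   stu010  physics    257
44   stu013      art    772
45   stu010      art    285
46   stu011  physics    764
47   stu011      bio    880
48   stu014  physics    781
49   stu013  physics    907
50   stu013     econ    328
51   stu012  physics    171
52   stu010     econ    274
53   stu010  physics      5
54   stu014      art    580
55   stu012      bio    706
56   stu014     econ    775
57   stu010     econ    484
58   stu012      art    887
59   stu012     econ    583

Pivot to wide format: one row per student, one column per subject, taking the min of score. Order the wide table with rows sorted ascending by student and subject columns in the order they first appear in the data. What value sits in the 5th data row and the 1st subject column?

With rows sorted ascending by student, row 5 is student=stu014. subject columns in first-appearance order: bio, econ, physics, art; column 1 is bio.
Long rows with student=stu014, subject=bio: min(558, 234, 21) = 21.

21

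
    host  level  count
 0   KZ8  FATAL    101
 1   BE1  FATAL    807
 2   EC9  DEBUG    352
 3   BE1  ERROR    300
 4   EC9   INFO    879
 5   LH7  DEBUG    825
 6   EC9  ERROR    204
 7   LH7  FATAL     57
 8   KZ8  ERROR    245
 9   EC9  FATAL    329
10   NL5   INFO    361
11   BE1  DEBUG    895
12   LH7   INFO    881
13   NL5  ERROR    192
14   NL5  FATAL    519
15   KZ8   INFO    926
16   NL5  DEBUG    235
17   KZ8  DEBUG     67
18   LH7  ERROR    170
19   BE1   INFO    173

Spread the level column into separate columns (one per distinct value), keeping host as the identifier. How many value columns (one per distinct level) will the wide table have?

4

4 distinct level values: FATAL, DEBUG, ERROR, INFO.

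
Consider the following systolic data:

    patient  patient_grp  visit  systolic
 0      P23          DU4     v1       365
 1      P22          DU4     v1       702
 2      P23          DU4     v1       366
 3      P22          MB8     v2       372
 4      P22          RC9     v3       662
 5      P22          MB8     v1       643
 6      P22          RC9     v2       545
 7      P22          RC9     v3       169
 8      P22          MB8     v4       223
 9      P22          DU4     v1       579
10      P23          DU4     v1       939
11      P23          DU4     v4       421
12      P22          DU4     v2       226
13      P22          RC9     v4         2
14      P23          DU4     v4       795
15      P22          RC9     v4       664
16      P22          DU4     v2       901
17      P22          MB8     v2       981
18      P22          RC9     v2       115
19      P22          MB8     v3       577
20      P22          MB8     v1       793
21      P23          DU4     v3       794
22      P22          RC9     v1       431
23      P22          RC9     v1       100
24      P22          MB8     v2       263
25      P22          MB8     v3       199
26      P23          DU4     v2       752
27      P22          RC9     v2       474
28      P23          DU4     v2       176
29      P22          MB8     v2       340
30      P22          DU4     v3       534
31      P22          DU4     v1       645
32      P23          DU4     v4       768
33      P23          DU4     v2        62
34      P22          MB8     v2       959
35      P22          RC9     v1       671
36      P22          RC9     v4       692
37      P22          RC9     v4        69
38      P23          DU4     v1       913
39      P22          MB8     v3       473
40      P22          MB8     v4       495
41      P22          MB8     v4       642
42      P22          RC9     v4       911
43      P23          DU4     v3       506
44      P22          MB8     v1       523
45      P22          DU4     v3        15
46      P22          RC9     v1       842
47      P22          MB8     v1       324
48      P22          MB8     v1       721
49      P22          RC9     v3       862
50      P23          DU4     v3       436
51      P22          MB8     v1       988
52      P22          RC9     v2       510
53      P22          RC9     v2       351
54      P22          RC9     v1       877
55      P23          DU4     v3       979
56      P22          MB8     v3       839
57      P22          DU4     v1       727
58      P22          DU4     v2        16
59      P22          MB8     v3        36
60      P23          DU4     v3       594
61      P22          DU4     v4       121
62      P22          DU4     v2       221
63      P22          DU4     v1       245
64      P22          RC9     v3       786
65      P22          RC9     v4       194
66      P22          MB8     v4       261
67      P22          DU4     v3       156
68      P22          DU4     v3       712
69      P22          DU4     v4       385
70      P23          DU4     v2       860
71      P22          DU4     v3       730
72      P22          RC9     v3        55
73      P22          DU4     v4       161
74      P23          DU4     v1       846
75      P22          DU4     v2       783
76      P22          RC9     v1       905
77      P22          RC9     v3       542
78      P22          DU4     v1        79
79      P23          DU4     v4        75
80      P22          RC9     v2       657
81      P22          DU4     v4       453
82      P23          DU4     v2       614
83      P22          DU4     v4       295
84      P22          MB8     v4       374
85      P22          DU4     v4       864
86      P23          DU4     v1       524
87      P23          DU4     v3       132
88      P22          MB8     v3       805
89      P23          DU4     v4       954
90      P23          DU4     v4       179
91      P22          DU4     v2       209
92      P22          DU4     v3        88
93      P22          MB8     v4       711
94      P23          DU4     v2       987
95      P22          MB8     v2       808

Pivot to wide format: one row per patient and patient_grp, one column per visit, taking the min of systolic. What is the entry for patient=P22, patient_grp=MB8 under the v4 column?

223

Rows with patient=P22, patient_grp=MB8 and visit=v4: systolic values are 223, 495, 642, 261, 374, 711.
min(223, 495, 642, 261, 374, 711) = 223.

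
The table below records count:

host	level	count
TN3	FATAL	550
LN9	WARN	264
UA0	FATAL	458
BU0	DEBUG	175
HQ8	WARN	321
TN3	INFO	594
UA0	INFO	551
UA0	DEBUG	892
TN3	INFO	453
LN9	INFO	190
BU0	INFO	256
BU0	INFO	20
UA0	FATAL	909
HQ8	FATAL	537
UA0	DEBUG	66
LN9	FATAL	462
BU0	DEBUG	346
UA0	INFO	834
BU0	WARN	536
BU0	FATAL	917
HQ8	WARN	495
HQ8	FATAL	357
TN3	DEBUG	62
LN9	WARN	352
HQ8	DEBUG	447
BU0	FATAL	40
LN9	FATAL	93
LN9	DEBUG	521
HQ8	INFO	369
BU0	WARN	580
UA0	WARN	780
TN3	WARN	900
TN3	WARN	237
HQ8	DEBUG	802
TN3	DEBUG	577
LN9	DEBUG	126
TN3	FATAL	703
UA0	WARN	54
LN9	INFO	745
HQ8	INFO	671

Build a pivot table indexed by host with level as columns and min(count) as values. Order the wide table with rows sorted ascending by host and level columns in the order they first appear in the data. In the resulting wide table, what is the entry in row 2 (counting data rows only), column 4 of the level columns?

With rows sorted ascending by host, row 2 is host=HQ8. level columns in first-appearance order: FATAL, WARN, DEBUG, INFO; column 4 is INFO.
Long rows with host=HQ8, level=INFO: min(369, 671) = 369.

369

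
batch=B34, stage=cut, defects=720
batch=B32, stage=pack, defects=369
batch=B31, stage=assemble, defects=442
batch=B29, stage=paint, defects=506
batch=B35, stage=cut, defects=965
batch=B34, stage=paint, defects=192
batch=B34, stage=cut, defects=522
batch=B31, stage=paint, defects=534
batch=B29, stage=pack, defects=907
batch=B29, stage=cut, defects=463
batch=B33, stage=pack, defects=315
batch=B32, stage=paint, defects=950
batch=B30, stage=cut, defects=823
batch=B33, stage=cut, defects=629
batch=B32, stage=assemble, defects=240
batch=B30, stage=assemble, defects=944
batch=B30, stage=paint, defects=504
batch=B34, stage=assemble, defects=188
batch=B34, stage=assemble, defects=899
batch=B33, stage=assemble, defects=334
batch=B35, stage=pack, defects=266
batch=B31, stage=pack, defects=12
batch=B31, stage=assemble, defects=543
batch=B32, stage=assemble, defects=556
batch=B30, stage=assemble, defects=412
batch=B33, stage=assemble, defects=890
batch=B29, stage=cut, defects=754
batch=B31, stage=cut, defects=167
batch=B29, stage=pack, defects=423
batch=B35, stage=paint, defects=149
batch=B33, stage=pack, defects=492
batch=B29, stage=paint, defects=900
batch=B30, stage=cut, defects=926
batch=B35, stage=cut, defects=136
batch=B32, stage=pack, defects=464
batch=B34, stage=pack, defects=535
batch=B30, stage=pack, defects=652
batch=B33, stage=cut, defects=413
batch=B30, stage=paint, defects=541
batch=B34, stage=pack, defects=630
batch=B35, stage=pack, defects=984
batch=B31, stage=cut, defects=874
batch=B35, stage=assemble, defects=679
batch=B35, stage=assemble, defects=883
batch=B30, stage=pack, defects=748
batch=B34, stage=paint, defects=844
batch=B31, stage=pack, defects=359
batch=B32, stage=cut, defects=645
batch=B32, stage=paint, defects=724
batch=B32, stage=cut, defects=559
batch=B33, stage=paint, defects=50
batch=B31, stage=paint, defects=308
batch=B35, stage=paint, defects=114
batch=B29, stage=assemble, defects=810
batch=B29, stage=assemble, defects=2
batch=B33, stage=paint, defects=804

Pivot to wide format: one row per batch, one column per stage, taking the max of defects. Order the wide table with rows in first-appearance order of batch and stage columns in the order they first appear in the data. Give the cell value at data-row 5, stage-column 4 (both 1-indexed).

149

With rows in first-appearance order of batch, row 5 is batch=B35. stage columns in first-appearance order: cut, pack, assemble, paint; column 4 is paint.
Long rows with batch=B35, stage=paint: max(149, 114) = 149.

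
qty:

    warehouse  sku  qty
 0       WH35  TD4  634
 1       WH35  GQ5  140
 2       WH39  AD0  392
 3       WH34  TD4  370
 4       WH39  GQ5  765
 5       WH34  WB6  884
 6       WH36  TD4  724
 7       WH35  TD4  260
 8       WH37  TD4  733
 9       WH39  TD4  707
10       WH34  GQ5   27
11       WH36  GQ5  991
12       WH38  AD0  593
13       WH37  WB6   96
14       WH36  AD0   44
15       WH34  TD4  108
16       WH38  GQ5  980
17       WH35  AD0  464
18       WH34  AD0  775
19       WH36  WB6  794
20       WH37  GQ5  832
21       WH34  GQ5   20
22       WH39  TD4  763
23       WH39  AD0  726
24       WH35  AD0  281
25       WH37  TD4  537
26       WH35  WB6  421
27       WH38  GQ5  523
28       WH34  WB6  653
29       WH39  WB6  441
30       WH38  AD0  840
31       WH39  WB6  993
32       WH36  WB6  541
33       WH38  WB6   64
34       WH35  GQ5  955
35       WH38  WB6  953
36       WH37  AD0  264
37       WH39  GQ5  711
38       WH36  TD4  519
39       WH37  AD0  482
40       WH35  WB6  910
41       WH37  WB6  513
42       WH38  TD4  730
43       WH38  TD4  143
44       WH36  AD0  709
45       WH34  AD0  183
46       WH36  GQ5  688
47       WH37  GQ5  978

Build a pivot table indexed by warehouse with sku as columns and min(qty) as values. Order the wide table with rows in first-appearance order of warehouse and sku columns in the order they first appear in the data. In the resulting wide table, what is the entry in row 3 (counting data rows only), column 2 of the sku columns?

20

With rows in first-appearance order of warehouse, row 3 is warehouse=WH34. sku columns in first-appearance order: TD4, GQ5, AD0, WB6; column 2 is GQ5.
Long rows with warehouse=WH34, sku=GQ5: min(27, 20) = 20.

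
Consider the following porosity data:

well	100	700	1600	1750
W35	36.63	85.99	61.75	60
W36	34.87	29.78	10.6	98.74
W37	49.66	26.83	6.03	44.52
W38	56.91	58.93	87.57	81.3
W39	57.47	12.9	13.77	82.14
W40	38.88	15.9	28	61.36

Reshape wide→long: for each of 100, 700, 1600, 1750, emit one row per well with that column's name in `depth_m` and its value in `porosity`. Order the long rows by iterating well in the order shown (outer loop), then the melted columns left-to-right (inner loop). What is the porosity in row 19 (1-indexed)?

13.77

24 rows total (6 × 4). Row 19: index ⌊(19-1)/4⌋ = 4 into well → W39; (19-1) mod 4 = 2 into the melted columns → 1600.
So row 19 is (W39, 1600, 13.77); porosity = 13.77.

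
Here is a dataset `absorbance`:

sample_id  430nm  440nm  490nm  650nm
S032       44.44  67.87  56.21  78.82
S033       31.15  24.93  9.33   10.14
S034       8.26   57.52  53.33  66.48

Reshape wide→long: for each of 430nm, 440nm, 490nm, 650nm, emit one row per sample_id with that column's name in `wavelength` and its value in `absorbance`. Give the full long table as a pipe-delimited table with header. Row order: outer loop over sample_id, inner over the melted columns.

| sample_id | wavelength | absorbance |
| S032 | 430nm | 44.44 |
| S032 | 440nm | 67.87 |
| S032 | 490nm | 56.21 |
| S032 | 650nm | 78.82 |
| S033 | 430nm | 31.15 |
| S033 | 440nm | 24.93 |
| S033 | 490nm | 9.33 |
| S033 | 650nm | 10.14 |
| S034 | 430nm | 8.26 |
| S034 | 440nm | 57.52 |
| S034 | 490nm | 53.33 |
| S034 | 650nm | 66.48 |

Each (sample_id, column) pair becomes one row: 3 × 4 = 12 rows.
For example, (S032, 430nm) → absorbance=44.44.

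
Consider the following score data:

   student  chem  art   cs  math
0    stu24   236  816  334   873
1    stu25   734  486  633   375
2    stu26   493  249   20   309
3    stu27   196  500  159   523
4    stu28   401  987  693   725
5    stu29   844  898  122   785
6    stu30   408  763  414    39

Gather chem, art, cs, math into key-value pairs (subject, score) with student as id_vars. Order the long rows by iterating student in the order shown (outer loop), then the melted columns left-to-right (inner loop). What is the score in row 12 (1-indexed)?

309

28 rows total (7 × 4). Row 12: index ⌊(12-1)/4⌋ = 2 into student → stu26; (12-1) mod 4 = 3 into the melted columns → math.
So row 12 is (stu26, math, 309); score = 309.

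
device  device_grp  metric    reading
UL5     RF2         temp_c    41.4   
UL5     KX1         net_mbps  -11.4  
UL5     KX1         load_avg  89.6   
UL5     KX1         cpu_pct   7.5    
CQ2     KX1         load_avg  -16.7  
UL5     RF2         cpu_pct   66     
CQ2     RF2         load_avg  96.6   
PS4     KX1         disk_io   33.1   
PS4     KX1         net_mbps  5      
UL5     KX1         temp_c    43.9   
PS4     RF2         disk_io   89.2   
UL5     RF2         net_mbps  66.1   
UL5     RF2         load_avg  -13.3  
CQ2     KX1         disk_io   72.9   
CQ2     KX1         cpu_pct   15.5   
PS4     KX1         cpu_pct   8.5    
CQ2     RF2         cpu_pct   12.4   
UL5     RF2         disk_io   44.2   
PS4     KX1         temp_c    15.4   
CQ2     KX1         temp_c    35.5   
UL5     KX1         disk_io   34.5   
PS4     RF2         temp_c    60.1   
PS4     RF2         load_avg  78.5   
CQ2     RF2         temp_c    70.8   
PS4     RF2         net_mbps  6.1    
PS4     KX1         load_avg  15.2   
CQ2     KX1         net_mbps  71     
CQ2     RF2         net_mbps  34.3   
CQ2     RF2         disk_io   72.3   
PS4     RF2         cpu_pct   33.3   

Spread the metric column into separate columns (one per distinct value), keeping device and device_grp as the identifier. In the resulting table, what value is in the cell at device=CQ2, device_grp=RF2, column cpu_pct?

12.4

Wide layout: rows indexed by device and device_grp, columns are the 5 distinct metric values (temp_c, net_mbps, load_avg, cpu_pct, disk_io).
Cell (device=CQ2, device_grp=RF2, metric=cpu_pct) draws from the long row where device=CQ2, device_grp=RF2 and metric=cpu_pct, which has reading=12.4.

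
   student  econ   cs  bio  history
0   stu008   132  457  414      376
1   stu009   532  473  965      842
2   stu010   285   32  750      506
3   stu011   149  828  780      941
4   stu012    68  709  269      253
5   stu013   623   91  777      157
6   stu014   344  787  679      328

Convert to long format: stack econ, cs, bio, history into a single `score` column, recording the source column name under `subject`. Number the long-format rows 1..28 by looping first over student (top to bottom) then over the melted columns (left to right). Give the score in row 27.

28 rows total (7 × 4). Row 27: index ⌊(27-1)/4⌋ = 6 into student → stu014; (27-1) mod 4 = 2 into the melted columns → bio.
So row 27 is (stu014, bio, 679); score = 679.

679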